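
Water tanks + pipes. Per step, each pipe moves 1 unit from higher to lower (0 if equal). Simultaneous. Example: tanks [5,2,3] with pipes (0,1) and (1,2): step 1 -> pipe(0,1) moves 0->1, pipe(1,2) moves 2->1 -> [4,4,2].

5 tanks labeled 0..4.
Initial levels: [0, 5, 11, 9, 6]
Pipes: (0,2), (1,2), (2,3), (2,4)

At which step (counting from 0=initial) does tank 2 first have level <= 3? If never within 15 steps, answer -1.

Answer: -1

Derivation:
Step 1: flows [2->0,2->1,2->3,2->4] -> levels [1 6 7 10 7]
Step 2: flows [2->0,2->1,3->2,2=4] -> levels [2 7 6 9 7]
Step 3: flows [2->0,1->2,3->2,4->2] -> levels [3 6 8 8 6]
Step 4: flows [2->0,2->1,2=3,2->4] -> levels [4 7 5 8 7]
Step 5: flows [2->0,1->2,3->2,4->2] -> levels [5 6 7 7 6]
Step 6: flows [2->0,2->1,2=3,2->4] -> levels [6 7 4 7 7]
Step 7: flows [0->2,1->2,3->2,4->2] -> levels [5 6 8 6 6]
Step 8: flows [2->0,2->1,2->3,2->4] -> levels [6 7 4 7 7]
  -> period-2 cycle (repeats step 6); tank 2 never drops to <=3
Tank 2 never reaches <=3 within 15 steps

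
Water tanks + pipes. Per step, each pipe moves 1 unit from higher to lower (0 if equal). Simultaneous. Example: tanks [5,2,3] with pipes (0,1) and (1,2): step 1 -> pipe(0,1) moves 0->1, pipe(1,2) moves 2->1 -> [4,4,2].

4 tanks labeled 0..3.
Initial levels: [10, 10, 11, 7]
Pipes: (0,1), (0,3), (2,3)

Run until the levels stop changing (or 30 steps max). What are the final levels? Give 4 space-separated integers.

Step 1: flows [0=1,0->3,2->3] -> levels [9 10 10 9]
Step 2: flows [1->0,0=3,2->3] -> levels [10 9 9 10]
Step 3: flows [0->1,0=3,3->2] -> levels [9 10 10 9]
  -> period-2 cycle: step 3 state = step 1 state; never stabilizes
  -> state at step 30: (30-1) mod 2 = 1, same as step 2 -> [10 9 9 10]

Answer: 10 9 9 10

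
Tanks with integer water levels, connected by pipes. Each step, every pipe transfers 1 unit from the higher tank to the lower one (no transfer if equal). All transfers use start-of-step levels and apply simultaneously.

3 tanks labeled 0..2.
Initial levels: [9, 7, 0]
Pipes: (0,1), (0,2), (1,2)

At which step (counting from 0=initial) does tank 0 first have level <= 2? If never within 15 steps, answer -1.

Answer: -1

Derivation:
Step 1: flows [0->1,0->2,1->2] -> levels [7 7 2]
Step 2: flows [0=1,0->2,1->2] -> levels [6 6 4]
Step 3: flows [0=1,0->2,1->2] -> levels [5 5 6]
Step 4: flows [0=1,2->0,2->1] -> levels [6 6 4]
  -> period-2 cycle (repeats step 2); tank 0 never drops to <=2
Tank 0 never reaches <=2 within 15 steps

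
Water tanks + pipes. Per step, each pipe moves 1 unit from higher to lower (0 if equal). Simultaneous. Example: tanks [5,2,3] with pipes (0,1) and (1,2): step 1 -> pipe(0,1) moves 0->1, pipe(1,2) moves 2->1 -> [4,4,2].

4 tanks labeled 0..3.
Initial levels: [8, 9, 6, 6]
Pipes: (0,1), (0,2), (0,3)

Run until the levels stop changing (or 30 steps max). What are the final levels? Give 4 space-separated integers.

Answer: 8 7 7 7

Derivation:
Step 1: flows [1->0,0->2,0->3] -> levels [7 8 7 7]
Step 2: flows [1->0,0=2,0=3] -> levels [8 7 7 7]
Step 3: flows [0->1,0->2,0->3] -> levels [5 8 8 8]
Step 4: flows [1->0,2->0,3->0] -> levels [8 7 7 7]
  -> period-2 cycle: step 4 state = step 2 state; never stabilizes
  -> state at step 30: (30-2) mod 2 = 0, same as step 2 -> [8 7 7 7]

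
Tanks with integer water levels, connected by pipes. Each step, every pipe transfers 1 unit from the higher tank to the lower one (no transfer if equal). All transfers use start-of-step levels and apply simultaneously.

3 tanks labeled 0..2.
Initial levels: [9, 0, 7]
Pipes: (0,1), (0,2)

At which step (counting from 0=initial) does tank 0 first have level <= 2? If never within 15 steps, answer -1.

Step 1: flows [0->1,0->2] -> levels [7 1 8]
Step 2: flows [0->1,2->0] -> levels [7 2 7]
Step 3: flows [0->1,0=2] -> levels [6 3 7]
Step 4: flows [0->1,2->0] -> levels [6 4 6]
Step 5: flows [0->1,0=2] -> levels [5 5 6]
Step 6: flows [0=1,2->0] -> levels [6 5 5]
Step 7: flows [0->1,0->2] -> levels [4 6 6]
Step 8: flows [1->0,2->0] -> levels [6 5 5]
  -> period-2 cycle (repeats step 6); tank 0 never drops to <=2
Tank 0 never reaches <=2 within 15 steps

Answer: -1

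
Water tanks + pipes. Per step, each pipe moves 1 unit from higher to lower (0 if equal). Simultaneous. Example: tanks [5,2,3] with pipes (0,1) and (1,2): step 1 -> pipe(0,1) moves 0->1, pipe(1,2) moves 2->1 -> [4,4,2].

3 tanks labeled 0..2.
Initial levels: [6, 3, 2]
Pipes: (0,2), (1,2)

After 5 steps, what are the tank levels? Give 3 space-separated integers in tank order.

Answer: 4 4 3

Derivation:
Step 1: flows [0->2,1->2] -> levels [5 2 4]
Step 2: flows [0->2,2->1] -> levels [4 3 4]
Step 3: flows [0=2,2->1] -> levels [4 4 3]
Step 4: flows [0->2,1->2] -> levels [3 3 5]
Step 5: flows [2->0,2->1] -> levels [4 4 3]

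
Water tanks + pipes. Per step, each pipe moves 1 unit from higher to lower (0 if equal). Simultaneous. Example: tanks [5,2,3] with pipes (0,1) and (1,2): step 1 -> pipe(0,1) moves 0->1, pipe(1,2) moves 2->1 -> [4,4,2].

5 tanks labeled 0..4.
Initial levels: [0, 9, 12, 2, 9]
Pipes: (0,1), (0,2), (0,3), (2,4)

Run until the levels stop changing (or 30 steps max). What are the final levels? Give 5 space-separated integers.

Step 1: flows [1->0,2->0,3->0,2->4] -> levels [3 8 10 1 10]
Step 2: flows [1->0,2->0,0->3,2=4] -> levels [4 7 9 2 10]
Step 3: flows [1->0,2->0,0->3,4->2] -> levels [5 6 9 3 9]
Step 4: flows [1->0,2->0,0->3,2=4] -> levels [6 5 8 4 9]
Step 5: flows [0->1,2->0,0->3,4->2] -> levels [5 6 8 5 8]
Step 6: flows [1->0,2->0,0=3,2=4] -> levels [7 5 7 5 8]
Step 7: flows [0->1,0=2,0->3,4->2] -> levels [5 6 8 6 7]
Step 8: flows [1->0,2->0,3->0,2->4] -> levels [8 5 6 5 8]
Step 9: flows [0->1,0->2,0->3,4->2] -> levels [5 6 8 6 7]
  -> period-2 cycle: step 9 state = step 7 state; never stabilizes
  -> state at step 30: (30-7) mod 2 = 1, same as step 8 -> [8 5 6 5 8]

Answer: 8 5 6 5 8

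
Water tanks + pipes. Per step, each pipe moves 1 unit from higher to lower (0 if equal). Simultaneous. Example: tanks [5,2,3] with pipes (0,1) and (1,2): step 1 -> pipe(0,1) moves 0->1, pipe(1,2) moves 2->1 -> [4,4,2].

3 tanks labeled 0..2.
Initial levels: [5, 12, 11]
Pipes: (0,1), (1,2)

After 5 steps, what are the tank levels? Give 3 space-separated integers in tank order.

Step 1: flows [1->0,1->2] -> levels [6 10 12]
Step 2: flows [1->0,2->1] -> levels [7 10 11]
Step 3: flows [1->0,2->1] -> levels [8 10 10]
Step 4: flows [1->0,1=2] -> levels [9 9 10]
Step 5: flows [0=1,2->1] -> levels [9 10 9]

Answer: 9 10 9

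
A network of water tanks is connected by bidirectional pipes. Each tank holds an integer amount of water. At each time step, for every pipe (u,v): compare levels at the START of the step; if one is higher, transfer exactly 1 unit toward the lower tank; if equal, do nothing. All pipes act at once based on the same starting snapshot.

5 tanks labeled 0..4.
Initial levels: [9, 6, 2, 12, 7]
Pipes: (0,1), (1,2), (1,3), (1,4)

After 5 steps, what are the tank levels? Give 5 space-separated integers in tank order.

Answer: 7 9 6 7 7

Derivation:
Step 1: flows [0->1,1->2,3->1,4->1] -> levels [8 8 3 11 6]
Step 2: flows [0=1,1->2,3->1,1->4] -> levels [8 7 4 10 7]
Step 3: flows [0->1,1->2,3->1,1=4] -> levels [7 8 5 9 7]
Step 4: flows [1->0,1->2,3->1,1->4] -> levels [8 6 6 8 8]
Step 5: flows [0->1,1=2,3->1,4->1] -> levels [7 9 6 7 7]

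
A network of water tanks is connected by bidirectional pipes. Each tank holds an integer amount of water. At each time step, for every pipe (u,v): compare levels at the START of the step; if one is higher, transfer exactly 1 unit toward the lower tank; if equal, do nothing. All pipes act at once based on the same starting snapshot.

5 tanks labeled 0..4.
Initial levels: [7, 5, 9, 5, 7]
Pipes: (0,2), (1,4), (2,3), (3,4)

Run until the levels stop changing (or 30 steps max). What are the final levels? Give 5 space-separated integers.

Answer: 7 5 8 6 7

Derivation:
Step 1: flows [2->0,4->1,2->3,4->3] -> levels [8 6 7 7 5]
Step 2: flows [0->2,1->4,2=3,3->4] -> levels [7 5 8 6 7]
Step 3: flows [2->0,4->1,2->3,4->3] -> levels [8 6 6 8 5]
Step 4: flows [0->2,1->4,3->2,3->4] -> levels [7 5 8 6 7]
  -> period-2 cycle: step 4 state = step 2 state; never stabilizes
  -> state at step 30: (30-2) mod 2 = 0, same as step 2 -> [7 5 8 6 7]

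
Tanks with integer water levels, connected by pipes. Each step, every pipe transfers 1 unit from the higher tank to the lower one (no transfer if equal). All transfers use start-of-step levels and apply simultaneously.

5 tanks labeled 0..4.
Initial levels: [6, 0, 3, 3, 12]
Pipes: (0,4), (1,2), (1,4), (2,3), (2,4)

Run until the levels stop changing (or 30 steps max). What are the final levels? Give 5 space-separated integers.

Answer: 6 6 4 5 3

Derivation:
Step 1: flows [4->0,2->1,4->1,2=3,4->2] -> levels [7 2 3 3 9]
Step 2: flows [4->0,2->1,4->1,2=3,4->2] -> levels [8 4 3 3 6]
Step 3: flows [0->4,1->2,4->1,2=3,4->2] -> levels [7 4 5 3 5]
Step 4: flows [0->4,2->1,4->1,2->3,2=4] -> levels [6 6 3 4 5]
Step 5: flows [0->4,1->2,1->4,3->2,4->2] -> levels [5 4 6 3 6]
Step 6: flows [4->0,2->1,4->1,2->3,2=4] -> levels [6 6 4 4 4]
Step 7: flows [0->4,1->2,1->4,2=3,2=4] -> levels [5 4 5 4 6]
Step 8: flows [4->0,2->1,4->1,2->3,4->2] -> levels [6 6 4 5 3]
Step 9: flows [0->4,1->2,1->4,3->2,2->4] -> levels [5 4 5 4 6]
  -> period-2 cycle: step 9 state = step 7 state; never stabilizes
  -> state at step 30: (30-7) mod 2 = 1, same as step 8 -> [6 6 4 5 3]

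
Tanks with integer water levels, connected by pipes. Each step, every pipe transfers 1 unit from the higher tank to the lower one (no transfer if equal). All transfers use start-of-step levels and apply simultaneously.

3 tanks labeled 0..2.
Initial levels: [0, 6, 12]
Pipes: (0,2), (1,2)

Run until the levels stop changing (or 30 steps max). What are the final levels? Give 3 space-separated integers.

Answer: 6 6 6

Derivation:
Step 1: flows [2->0,2->1] -> levels [1 7 10]
Step 2: flows [2->0,2->1] -> levels [2 8 8]
Step 3: flows [2->0,1=2] -> levels [3 8 7]
Step 4: flows [2->0,1->2] -> levels [4 7 7]
Step 5: flows [2->0,1=2] -> levels [5 7 6]
Step 6: flows [2->0,1->2] -> levels [6 6 6]
Step 7: flows [0=2,1=2] -> levels [6 6 6]
  -> stable (no change)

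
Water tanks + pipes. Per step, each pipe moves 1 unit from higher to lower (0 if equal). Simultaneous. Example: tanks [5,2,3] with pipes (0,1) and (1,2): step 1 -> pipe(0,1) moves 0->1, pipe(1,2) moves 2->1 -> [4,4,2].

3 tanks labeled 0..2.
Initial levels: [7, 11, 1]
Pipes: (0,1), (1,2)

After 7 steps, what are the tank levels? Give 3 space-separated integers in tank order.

Step 1: flows [1->0,1->2] -> levels [8 9 2]
Step 2: flows [1->0,1->2] -> levels [9 7 3]
Step 3: flows [0->1,1->2] -> levels [8 7 4]
Step 4: flows [0->1,1->2] -> levels [7 7 5]
Step 5: flows [0=1,1->2] -> levels [7 6 6]
Step 6: flows [0->1,1=2] -> levels [6 7 6]
Step 7: flows [1->0,1->2] -> levels [7 5 7]

Answer: 7 5 7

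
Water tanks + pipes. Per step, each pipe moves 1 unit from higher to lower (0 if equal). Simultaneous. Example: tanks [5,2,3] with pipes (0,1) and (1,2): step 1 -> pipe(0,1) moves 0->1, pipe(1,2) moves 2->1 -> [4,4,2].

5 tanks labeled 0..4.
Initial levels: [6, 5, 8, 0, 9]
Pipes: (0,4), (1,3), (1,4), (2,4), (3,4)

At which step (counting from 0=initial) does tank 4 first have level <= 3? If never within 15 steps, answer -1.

Step 1: flows [4->0,1->3,4->1,4->2,4->3] -> levels [7 5 9 2 5]
Step 2: flows [0->4,1->3,1=4,2->4,4->3] -> levels [6 4 8 4 6]
Step 3: flows [0=4,1=3,4->1,2->4,4->3] -> levels [6 5 7 5 5]
Step 4: flows [0->4,1=3,1=4,2->4,3=4] -> levels [5 5 6 5 7]
Step 5: flows [4->0,1=3,4->1,4->2,4->3] -> levels [6 6 7 6 3]
Tank 4 first reaches <=3 at step 5

Answer: 5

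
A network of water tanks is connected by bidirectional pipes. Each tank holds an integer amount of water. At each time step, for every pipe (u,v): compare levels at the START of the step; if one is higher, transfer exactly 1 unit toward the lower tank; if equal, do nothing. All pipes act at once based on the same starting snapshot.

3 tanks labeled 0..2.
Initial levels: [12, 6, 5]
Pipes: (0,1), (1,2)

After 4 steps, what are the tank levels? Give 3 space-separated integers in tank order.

Step 1: flows [0->1,1->2] -> levels [11 6 6]
Step 2: flows [0->1,1=2] -> levels [10 7 6]
Step 3: flows [0->1,1->2] -> levels [9 7 7]
Step 4: flows [0->1,1=2] -> levels [8 8 7]

Answer: 8 8 7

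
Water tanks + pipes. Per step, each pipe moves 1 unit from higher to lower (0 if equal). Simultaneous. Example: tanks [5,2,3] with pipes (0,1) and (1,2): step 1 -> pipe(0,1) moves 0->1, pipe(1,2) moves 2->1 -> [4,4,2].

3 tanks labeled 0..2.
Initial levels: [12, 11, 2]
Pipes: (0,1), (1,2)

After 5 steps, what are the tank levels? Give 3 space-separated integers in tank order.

Step 1: flows [0->1,1->2] -> levels [11 11 3]
Step 2: flows [0=1,1->2] -> levels [11 10 4]
Step 3: flows [0->1,1->2] -> levels [10 10 5]
Step 4: flows [0=1,1->2] -> levels [10 9 6]
Step 5: flows [0->1,1->2] -> levels [9 9 7]

Answer: 9 9 7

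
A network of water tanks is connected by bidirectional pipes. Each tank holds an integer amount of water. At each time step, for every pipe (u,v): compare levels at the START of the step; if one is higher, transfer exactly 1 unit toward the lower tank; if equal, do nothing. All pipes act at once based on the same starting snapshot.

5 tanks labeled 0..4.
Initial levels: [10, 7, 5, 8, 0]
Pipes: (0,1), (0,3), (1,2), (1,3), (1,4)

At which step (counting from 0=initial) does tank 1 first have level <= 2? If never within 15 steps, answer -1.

Answer: -1

Derivation:
Step 1: flows [0->1,0->3,1->2,3->1,1->4] -> levels [8 7 6 8 1]
Step 2: flows [0->1,0=3,1->2,3->1,1->4] -> levels [7 7 7 7 2]
Step 3: flows [0=1,0=3,1=2,1=3,1->4] -> levels [7 6 7 7 3]
Step 4: flows [0->1,0=3,2->1,3->1,1->4] -> levels [6 8 6 6 4]
Step 5: flows [1->0,0=3,1->2,1->3,1->4] -> levels [7 4 7 7 5]
Step 6: flows [0->1,0=3,2->1,3->1,4->1] -> levels [6 8 6 6 4]
  -> period-2 cycle (repeats step 4); tank 1 never drops to <=2
Tank 1 never reaches <=2 within 15 steps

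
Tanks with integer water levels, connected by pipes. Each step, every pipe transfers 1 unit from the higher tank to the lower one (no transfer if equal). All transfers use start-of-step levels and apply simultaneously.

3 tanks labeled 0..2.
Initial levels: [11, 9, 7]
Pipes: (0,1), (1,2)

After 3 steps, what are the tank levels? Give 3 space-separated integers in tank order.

Answer: 9 9 9

Derivation:
Step 1: flows [0->1,1->2] -> levels [10 9 8]
Step 2: flows [0->1,1->2] -> levels [9 9 9]
Step 3: flows [0=1,1=2] -> levels [9 9 9]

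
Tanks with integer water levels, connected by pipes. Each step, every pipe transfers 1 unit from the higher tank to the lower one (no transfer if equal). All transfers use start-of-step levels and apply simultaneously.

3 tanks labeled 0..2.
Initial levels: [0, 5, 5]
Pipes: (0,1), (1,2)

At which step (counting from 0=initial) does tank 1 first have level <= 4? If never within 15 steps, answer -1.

Answer: 1

Derivation:
Step 1: flows [1->0,1=2] -> levels [1 4 5]
Tank 1 first reaches <=4 at step 1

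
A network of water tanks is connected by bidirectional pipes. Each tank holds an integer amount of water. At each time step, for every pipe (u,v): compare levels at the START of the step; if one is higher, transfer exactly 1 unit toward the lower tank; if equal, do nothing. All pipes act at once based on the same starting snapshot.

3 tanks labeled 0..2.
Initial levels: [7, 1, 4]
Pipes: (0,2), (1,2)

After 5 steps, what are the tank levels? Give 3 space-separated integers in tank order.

Step 1: flows [0->2,2->1] -> levels [6 2 4]
Step 2: flows [0->2,2->1] -> levels [5 3 4]
Step 3: flows [0->2,2->1] -> levels [4 4 4]
Step 4: flows [0=2,1=2] -> levels [4 4 4]
  -> stable; steps 5..5 unchanged -> [4 4 4]

Answer: 4 4 4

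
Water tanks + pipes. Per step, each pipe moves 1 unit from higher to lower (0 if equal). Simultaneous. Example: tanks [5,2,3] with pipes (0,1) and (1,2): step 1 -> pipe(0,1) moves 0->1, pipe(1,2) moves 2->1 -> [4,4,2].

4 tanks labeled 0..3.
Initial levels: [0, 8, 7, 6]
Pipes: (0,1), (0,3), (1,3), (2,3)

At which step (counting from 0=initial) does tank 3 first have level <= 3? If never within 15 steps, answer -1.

Step 1: flows [1->0,3->0,1->3,2->3] -> levels [2 6 6 7]
Step 2: flows [1->0,3->0,3->1,3->2] -> levels [4 6 7 4]
Step 3: flows [1->0,0=3,1->3,2->3] -> levels [5 4 6 6]
Step 4: flows [0->1,3->0,3->1,2=3] -> levels [5 6 6 4]
Step 5: flows [1->0,0->3,1->3,2->3] -> levels [5 4 5 7]
Step 6: flows [0->1,3->0,3->1,3->2] -> levels [5 6 6 4]
  -> period-2 cycle (repeats step 4); tank 3 never drops to <=3
Tank 3 never reaches <=3 within 15 steps

Answer: -1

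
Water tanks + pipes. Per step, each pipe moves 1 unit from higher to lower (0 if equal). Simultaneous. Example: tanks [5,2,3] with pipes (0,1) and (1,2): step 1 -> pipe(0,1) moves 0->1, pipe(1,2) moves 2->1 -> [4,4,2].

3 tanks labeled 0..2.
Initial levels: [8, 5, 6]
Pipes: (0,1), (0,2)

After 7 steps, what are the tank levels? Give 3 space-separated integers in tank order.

Answer: 5 7 7

Derivation:
Step 1: flows [0->1,0->2] -> levels [6 6 7]
Step 2: flows [0=1,2->0] -> levels [7 6 6]
Step 3: flows [0->1,0->2] -> levels [5 7 7]
Step 4: flows [1->0,2->0] -> levels [7 6 6]
  -> period-2 cycle: step 4 state = step 2 state
  -> state at step 7: (7-2) mod 2 = 1, same as step 3 -> [5 7 7]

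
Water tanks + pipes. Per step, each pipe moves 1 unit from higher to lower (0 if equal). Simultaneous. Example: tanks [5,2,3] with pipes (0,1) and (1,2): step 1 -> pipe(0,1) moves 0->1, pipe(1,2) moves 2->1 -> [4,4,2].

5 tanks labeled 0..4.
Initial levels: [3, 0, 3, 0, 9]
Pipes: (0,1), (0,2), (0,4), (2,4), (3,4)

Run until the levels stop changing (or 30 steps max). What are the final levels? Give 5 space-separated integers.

Answer: 5 2 3 4 1

Derivation:
Step 1: flows [0->1,0=2,4->0,4->2,4->3] -> levels [3 1 4 1 6]
Step 2: flows [0->1,2->0,4->0,4->2,4->3] -> levels [4 2 4 2 3]
Step 3: flows [0->1,0=2,0->4,2->4,4->3] -> levels [2 3 3 3 4]
Step 4: flows [1->0,2->0,4->0,4->2,4->3] -> levels [5 2 3 4 1]
Step 5: flows [0->1,0->2,0->4,2->4,3->4] -> levels [2 3 3 3 4]
  -> period-2 cycle: step 5 state = step 3 state; never stabilizes
  -> state at step 30: (30-3) mod 2 = 1, same as step 4 -> [5 2 3 4 1]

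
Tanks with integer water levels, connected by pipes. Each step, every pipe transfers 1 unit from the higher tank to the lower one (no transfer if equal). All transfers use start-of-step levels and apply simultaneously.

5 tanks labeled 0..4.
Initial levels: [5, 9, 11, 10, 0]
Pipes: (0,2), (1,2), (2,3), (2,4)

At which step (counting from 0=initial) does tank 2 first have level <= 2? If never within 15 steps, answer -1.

Step 1: flows [2->0,2->1,2->3,2->4] -> levels [6 10 7 11 1]
Step 2: flows [2->0,1->2,3->2,2->4] -> levels [7 9 7 10 2]
Step 3: flows [0=2,1->2,3->2,2->4] -> levels [7 8 8 9 3]
Step 4: flows [2->0,1=2,3->2,2->4] -> levels [8 8 7 8 4]
Step 5: flows [0->2,1->2,3->2,2->4] -> levels [7 7 9 7 5]
Step 6: flows [2->0,2->1,2->3,2->4] -> levels [8 8 5 8 6]
Step 7: flows [0->2,1->2,3->2,4->2] -> levels [7 7 9 7 5]
  -> period-2 cycle (repeats step 5); tank 2 never drops to <=2
Tank 2 never reaches <=2 within 15 steps

Answer: -1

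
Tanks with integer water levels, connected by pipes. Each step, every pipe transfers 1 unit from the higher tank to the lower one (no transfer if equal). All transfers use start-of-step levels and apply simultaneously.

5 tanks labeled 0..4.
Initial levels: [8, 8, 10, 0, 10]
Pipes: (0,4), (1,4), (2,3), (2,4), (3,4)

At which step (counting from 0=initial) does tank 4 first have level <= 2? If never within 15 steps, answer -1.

Answer: -1

Derivation:
Step 1: flows [4->0,4->1,2->3,2=4,4->3] -> levels [9 9 9 2 7]
Step 2: flows [0->4,1->4,2->3,2->4,4->3] -> levels [8 8 7 4 9]
Step 3: flows [4->0,4->1,2->3,4->2,4->3] -> levels [9 9 7 6 5]
Step 4: flows [0->4,1->4,2->3,2->4,3->4] -> levels [8 8 5 6 9]
Step 5: flows [4->0,4->1,3->2,4->2,4->3] -> levels [9 9 7 6 5]
  -> period-2 cycle (repeats step 3); tank 4 never drops to <=2
Tank 4 never reaches <=2 within 15 steps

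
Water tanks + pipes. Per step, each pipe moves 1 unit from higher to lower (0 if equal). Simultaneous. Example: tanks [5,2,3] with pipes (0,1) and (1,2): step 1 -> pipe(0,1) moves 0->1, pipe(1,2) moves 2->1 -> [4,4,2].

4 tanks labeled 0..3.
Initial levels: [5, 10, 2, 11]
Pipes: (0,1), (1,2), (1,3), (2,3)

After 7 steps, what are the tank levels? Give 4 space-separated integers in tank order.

Step 1: flows [1->0,1->2,3->1,3->2] -> levels [6 9 4 9]
Step 2: flows [1->0,1->2,1=3,3->2] -> levels [7 7 6 8]
Step 3: flows [0=1,1->2,3->1,3->2] -> levels [7 7 8 6]
Step 4: flows [0=1,2->1,1->3,2->3] -> levels [7 7 6 8]
  -> period-2 cycle: step 4 state = step 2 state
  -> state at step 7: (7-2) mod 2 = 1, same as step 3 -> [7 7 8 6]

Answer: 7 7 8 6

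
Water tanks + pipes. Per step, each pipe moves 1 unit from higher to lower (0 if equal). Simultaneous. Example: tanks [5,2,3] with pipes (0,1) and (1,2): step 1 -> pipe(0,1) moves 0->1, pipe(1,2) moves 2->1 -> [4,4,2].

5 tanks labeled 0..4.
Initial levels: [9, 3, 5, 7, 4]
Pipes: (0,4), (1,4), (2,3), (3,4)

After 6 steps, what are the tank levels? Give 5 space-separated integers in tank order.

Step 1: flows [0->4,4->1,3->2,3->4] -> levels [8 4 6 5 5]
Step 2: flows [0->4,4->1,2->3,3=4] -> levels [7 5 5 6 5]
Step 3: flows [0->4,1=4,3->2,3->4] -> levels [6 5 6 4 7]
Step 4: flows [4->0,4->1,2->3,4->3] -> levels [7 6 5 6 4]
Step 5: flows [0->4,1->4,3->2,3->4] -> levels [6 5 6 4 7]
  -> period-2 cycle: step 5 state = step 3 state
  -> state at step 6: (6-3) mod 2 = 1, same as step 4 -> [7 6 5 6 4]

Answer: 7 6 5 6 4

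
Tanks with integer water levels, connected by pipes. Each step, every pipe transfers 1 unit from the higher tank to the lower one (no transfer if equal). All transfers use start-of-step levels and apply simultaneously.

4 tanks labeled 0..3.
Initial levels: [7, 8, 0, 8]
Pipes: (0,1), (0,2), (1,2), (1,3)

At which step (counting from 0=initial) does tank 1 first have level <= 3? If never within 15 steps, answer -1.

Answer: -1

Derivation:
Step 1: flows [1->0,0->2,1->2,1=3] -> levels [7 6 2 8]
Step 2: flows [0->1,0->2,1->2,3->1] -> levels [5 7 4 7]
Step 3: flows [1->0,0->2,1->2,1=3] -> levels [5 5 6 7]
Step 4: flows [0=1,2->0,2->1,3->1] -> levels [6 7 4 6]
Step 5: flows [1->0,0->2,1->2,1->3] -> levels [6 4 6 7]
Step 6: flows [0->1,0=2,2->1,3->1] -> levels [5 7 5 6]
Step 7: flows [1->0,0=2,1->2,1->3] -> levels [6 4 6 7]
  -> period-2 cycle (repeats step 5); tank 1 never drops to <=3
Tank 1 never reaches <=3 within 15 steps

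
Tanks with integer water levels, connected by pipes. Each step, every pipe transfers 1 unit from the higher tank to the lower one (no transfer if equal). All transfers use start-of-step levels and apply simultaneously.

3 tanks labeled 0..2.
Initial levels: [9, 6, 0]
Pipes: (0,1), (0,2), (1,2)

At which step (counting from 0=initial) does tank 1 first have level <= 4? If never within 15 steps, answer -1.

Answer: 3

Derivation:
Step 1: flows [0->1,0->2,1->2] -> levels [7 6 2]
Step 2: flows [0->1,0->2,1->2] -> levels [5 6 4]
Step 3: flows [1->0,0->2,1->2] -> levels [5 4 6]
Tank 1 first reaches <=4 at step 3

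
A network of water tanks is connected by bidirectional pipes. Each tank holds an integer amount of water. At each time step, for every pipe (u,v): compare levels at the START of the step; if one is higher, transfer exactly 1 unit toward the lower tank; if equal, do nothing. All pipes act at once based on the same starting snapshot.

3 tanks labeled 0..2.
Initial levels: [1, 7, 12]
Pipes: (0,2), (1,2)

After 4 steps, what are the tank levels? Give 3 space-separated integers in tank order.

Answer: 5 8 7

Derivation:
Step 1: flows [2->0,2->1] -> levels [2 8 10]
Step 2: flows [2->0,2->1] -> levels [3 9 8]
Step 3: flows [2->0,1->2] -> levels [4 8 8]
Step 4: flows [2->0,1=2] -> levels [5 8 7]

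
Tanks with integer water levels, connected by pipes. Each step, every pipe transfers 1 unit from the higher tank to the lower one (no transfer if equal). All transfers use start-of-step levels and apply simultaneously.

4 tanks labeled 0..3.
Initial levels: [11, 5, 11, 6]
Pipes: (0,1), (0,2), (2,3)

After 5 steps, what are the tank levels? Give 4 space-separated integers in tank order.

Answer: 9 8 7 9

Derivation:
Step 1: flows [0->1,0=2,2->3] -> levels [10 6 10 7]
Step 2: flows [0->1,0=2,2->3] -> levels [9 7 9 8]
Step 3: flows [0->1,0=2,2->3] -> levels [8 8 8 9]
Step 4: flows [0=1,0=2,3->2] -> levels [8 8 9 8]
Step 5: flows [0=1,2->0,2->3] -> levels [9 8 7 9]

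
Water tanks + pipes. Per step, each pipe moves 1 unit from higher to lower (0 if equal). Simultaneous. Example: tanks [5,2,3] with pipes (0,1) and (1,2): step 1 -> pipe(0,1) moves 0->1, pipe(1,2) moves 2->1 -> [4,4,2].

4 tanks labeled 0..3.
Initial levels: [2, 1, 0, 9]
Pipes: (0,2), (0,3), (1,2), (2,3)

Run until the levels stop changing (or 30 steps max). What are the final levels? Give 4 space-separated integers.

Answer: 2 3 3 4

Derivation:
Step 1: flows [0->2,3->0,1->2,3->2] -> levels [2 0 3 7]
Step 2: flows [2->0,3->0,2->1,3->2] -> levels [4 1 2 5]
Step 3: flows [0->2,3->0,2->1,3->2] -> levels [4 2 3 3]
Step 4: flows [0->2,0->3,2->1,2=3] -> levels [2 3 3 4]
Step 5: flows [2->0,3->0,1=2,3->2] -> levels [4 3 3 2]
Step 6: flows [0->2,0->3,1=2,2->3] -> levels [2 3 3 4]
  -> period-2 cycle: step 6 state = step 4 state; never stabilizes
  -> state at step 30: (30-4) mod 2 = 0, same as step 4 -> [2 3 3 4]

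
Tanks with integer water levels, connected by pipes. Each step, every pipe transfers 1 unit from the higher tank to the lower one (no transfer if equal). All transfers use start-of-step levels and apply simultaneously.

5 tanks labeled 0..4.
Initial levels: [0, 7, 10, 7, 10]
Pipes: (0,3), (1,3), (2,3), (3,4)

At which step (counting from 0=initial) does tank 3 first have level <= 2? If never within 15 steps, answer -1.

Answer: -1

Derivation:
Step 1: flows [3->0,1=3,2->3,4->3] -> levels [1 7 9 8 9]
Step 2: flows [3->0,3->1,2->3,4->3] -> levels [2 8 8 8 8]
Step 3: flows [3->0,1=3,2=3,3=4] -> levels [3 8 8 7 8]
Step 4: flows [3->0,1->3,2->3,4->3] -> levels [4 7 7 9 7]
Step 5: flows [3->0,3->1,3->2,3->4] -> levels [5 8 8 5 8]
Step 6: flows [0=3,1->3,2->3,4->3] -> levels [5 7 7 8 7]
Step 7: flows [3->0,3->1,3->2,3->4] -> levels [6 8 8 4 8]
Step 8: flows [0->3,1->3,2->3,4->3] -> levels [5 7 7 8 7]
  -> period-2 cycle (repeats step 6); tank 3 never drops to <=2
Tank 3 never reaches <=2 within 15 steps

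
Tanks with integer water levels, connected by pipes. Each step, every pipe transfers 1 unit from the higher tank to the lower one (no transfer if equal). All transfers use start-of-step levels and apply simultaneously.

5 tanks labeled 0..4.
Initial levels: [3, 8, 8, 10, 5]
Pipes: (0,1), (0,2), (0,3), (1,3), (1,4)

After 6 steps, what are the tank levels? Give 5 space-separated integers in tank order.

Step 1: flows [1->0,2->0,3->0,3->1,1->4] -> levels [6 7 7 8 6]
Step 2: flows [1->0,2->0,3->0,3->1,1->4] -> levels [9 6 6 6 7]
Step 3: flows [0->1,0->2,0->3,1=3,4->1] -> levels [6 8 7 7 6]
Step 4: flows [1->0,2->0,3->0,1->3,1->4] -> levels [9 5 6 7 7]
Step 5: flows [0->1,0->2,0->3,3->1,4->1] -> levels [6 8 7 7 6]
  -> period-2 cycle: step 5 state = step 3 state
  -> state at step 6: (6-3) mod 2 = 1, same as step 4 -> [9 5 6 7 7]

Answer: 9 5 6 7 7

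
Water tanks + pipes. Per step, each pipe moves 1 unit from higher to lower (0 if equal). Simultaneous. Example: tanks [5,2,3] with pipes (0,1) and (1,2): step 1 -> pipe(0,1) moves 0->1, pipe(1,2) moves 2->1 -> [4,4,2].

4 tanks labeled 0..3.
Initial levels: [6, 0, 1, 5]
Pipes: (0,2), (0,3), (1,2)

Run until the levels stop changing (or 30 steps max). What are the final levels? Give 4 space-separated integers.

Answer: 2 2 4 4

Derivation:
Step 1: flows [0->2,0->3,2->1] -> levels [4 1 1 6]
Step 2: flows [0->2,3->0,1=2] -> levels [4 1 2 5]
Step 3: flows [0->2,3->0,2->1] -> levels [4 2 2 4]
Step 4: flows [0->2,0=3,1=2] -> levels [3 2 3 4]
Step 5: flows [0=2,3->0,2->1] -> levels [4 3 2 3]
Step 6: flows [0->2,0->3,1->2] -> levels [2 2 4 4]
Step 7: flows [2->0,3->0,2->1] -> levels [4 3 2 3]
  -> period-2 cycle: step 7 state = step 5 state; never stabilizes
  -> state at step 30: (30-5) mod 2 = 1, same as step 6 -> [2 2 4 4]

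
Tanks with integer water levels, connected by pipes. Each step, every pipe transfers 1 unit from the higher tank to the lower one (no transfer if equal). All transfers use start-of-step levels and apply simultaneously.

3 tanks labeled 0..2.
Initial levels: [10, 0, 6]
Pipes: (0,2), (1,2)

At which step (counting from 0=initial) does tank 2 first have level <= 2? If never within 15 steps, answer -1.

Step 1: flows [0->2,2->1] -> levels [9 1 6]
Step 2: flows [0->2,2->1] -> levels [8 2 6]
Step 3: flows [0->2,2->1] -> levels [7 3 6]
Step 4: flows [0->2,2->1] -> levels [6 4 6]
Step 5: flows [0=2,2->1] -> levels [6 5 5]
Step 6: flows [0->2,1=2] -> levels [5 5 6]
Step 7: flows [2->0,2->1] -> levels [6 6 4]
Step 8: flows [0->2,1->2] -> levels [5 5 6]
  -> period-2 cycle (repeats step 6); tank 2 never drops to <=2
Tank 2 never reaches <=2 within 15 steps

Answer: -1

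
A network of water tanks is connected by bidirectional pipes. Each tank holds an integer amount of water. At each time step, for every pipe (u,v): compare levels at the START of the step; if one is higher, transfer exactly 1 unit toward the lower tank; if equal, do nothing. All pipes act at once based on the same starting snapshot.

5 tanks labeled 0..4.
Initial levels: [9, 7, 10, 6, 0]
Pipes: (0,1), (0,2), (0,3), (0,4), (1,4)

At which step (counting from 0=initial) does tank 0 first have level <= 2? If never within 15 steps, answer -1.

Step 1: flows [0->1,2->0,0->3,0->4,1->4] -> levels [7 7 9 7 2]
Step 2: flows [0=1,2->0,0=3,0->4,1->4] -> levels [7 6 8 7 4]
Step 3: flows [0->1,2->0,0=3,0->4,1->4] -> levels [6 6 7 7 6]
Step 4: flows [0=1,2->0,3->0,0=4,1=4] -> levels [8 6 6 6 6]
Step 5: flows [0->1,0->2,0->3,0->4,1=4] -> levels [4 7 7 7 7]
Step 6: flows [1->0,2->0,3->0,4->0,1=4] -> levels [8 6 6 6 6]
  -> period-2 cycle (repeats step 4); tank 0 never drops to <=2
Tank 0 never reaches <=2 within 15 steps

Answer: -1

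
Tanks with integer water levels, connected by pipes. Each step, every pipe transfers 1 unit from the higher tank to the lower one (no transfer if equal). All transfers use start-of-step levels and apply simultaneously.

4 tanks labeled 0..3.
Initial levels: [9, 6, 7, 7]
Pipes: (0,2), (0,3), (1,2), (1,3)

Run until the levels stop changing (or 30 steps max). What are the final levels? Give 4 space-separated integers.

Answer: 7 6 8 8

Derivation:
Step 1: flows [0->2,0->3,2->1,3->1] -> levels [7 8 7 7]
Step 2: flows [0=2,0=3,1->2,1->3] -> levels [7 6 8 8]
Step 3: flows [2->0,3->0,2->1,3->1] -> levels [9 8 6 6]
Step 4: flows [0->2,0->3,1->2,1->3] -> levels [7 6 8 8]
  -> period-2 cycle: step 4 state = step 2 state; never stabilizes
  -> state at step 30: (30-2) mod 2 = 0, same as step 2 -> [7 6 8 8]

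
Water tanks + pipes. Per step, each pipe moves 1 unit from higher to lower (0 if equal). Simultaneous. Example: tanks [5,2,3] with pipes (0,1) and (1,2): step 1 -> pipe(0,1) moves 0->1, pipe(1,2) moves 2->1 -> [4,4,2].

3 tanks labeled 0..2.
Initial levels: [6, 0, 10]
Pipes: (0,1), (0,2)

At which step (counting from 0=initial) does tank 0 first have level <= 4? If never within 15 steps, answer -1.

Step 1: flows [0->1,2->0] -> levels [6 1 9]
Step 2: flows [0->1,2->0] -> levels [6 2 8]
Step 3: flows [0->1,2->0] -> levels [6 3 7]
Step 4: flows [0->1,2->0] -> levels [6 4 6]
Step 5: flows [0->1,0=2] -> levels [5 5 6]
Step 6: flows [0=1,2->0] -> levels [6 5 5]
Step 7: flows [0->1,0->2] -> levels [4 6 6]
Tank 0 first reaches <=4 at step 7

Answer: 7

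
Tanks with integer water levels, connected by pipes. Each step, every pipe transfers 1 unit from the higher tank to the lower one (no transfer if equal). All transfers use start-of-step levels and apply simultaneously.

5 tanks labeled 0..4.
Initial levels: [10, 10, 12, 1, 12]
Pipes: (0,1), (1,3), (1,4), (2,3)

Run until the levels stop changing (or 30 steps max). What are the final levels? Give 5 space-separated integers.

Answer: 9 10 9 8 9

Derivation:
Step 1: flows [0=1,1->3,4->1,2->3] -> levels [10 10 11 3 11]
Step 2: flows [0=1,1->3,4->1,2->3] -> levels [10 10 10 5 10]
Step 3: flows [0=1,1->3,1=4,2->3] -> levels [10 9 9 7 10]
Step 4: flows [0->1,1->3,4->1,2->3] -> levels [9 10 8 9 9]
Step 5: flows [1->0,1->3,1->4,3->2] -> levels [10 7 9 9 10]
Step 6: flows [0->1,3->1,4->1,2=3] -> levels [9 10 9 8 9]
Step 7: flows [1->0,1->3,1->4,2->3] -> levels [10 7 8 10 10]
Step 8: flows [0->1,3->1,4->1,3->2] -> levels [9 10 9 8 9]
  -> period-2 cycle: step 8 state = step 6 state; never stabilizes
  -> state at step 30: (30-6) mod 2 = 0, same as step 6 -> [9 10 9 8 9]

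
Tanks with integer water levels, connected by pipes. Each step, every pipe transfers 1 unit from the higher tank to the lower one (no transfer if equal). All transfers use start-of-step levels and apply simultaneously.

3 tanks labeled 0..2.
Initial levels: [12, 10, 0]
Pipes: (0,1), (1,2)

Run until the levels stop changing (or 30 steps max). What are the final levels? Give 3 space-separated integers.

Answer: 7 8 7

Derivation:
Step 1: flows [0->1,1->2] -> levels [11 10 1]
Step 2: flows [0->1,1->2] -> levels [10 10 2]
Step 3: flows [0=1,1->2] -> levels [10 9 3]
Step 4: flows [0->1,1->2] -> levels [9 9 4]
Step 5: flows [0=1,1->2] -> levels [9 8 5]
Step 6: flows [0->1,1->2] -> levels [8 8 6]
Step 7: flows [0=1,1->2] -> levels [8 7 7]
Step 8: flows [0->1,1=2] -> levels [7 8 7]
Step 9: flows [1->0,1->2] -> levels [8 6 8]
Step 10: flows [0->1,2->1] -> levels [7 8 7]
  -> period-2 cycle: step 10 state = step 8 state; never stabilizes
  -> state at step 30: (30-8) mod 2 = 0, same as step 8 -> [7 8 7]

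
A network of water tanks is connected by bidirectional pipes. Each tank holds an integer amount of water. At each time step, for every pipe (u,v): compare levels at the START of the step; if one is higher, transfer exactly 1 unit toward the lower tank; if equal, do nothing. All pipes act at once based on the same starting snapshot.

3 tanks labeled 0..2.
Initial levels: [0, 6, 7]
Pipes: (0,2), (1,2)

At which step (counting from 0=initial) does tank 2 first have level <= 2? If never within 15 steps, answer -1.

Step 1: flows [2->0,2->1] -> levels [1 7 5]
Step 2: flows [2->0,1->2] -> levels [2 6 5]
Step 3: flows [2->0,1->2] -> levels [3 5 5]
Step 4: flows [2->0,1=2] -> levels [4 5 4]
Step 5: flows [0=2,1->2] -> levels [4 4 5]
Step 6: flows [2->0,2->1] -> levels [5 5 3]
Step 7: flows [0->2,1->2] -> levels [4 4 5]
  -> period-2 cycle (repeats step 5); tank 2 never drops to <=2
Tank 2 never reaches <=2 within 15 steps

Answer: -1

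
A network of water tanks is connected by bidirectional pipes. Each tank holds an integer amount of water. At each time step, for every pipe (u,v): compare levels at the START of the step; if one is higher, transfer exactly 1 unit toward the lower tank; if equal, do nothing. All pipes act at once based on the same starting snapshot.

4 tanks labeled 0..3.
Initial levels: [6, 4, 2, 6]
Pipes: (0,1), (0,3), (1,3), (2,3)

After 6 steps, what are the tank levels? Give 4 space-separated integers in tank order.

Answer: 4 4 4 6

Derivation:
Step 1: flows [0->1,0=3,3->1,3->2] -> levels [5 6 3 4]
Step 2: flows [1->0,0->3,1->3,3->2] -> levels [5 4 4 5]
Step 3: flows [0->1,0=3,3->1,3->2] -> levels [4 6 5 3]
Step 4: flows [1->0,0->3,1->3,2->3] -> levels [4 4 4 6]
Step 5: flows [0=1,3->0,3->1,3->2] -> levels [5 5 5 3]
Step 6: flows [0=1,0->3,1->3,2->3] -> levels [4 4 4 6]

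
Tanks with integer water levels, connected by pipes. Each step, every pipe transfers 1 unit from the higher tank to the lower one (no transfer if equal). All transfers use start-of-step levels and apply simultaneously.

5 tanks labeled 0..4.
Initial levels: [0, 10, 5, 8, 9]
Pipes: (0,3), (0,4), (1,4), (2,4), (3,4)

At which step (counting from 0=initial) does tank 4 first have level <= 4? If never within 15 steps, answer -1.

Step 1: flows [3->0,4->0,1->4,4->2,4->3] -> levels [2 9 6 8 7]
Step 2: flows [3->0,4->0,1->4,4->2,3->4] -> levels [4 8 7 6 7]
Step 3: flows [3->0,4->0,1->4,2=4,4->3] -> levels [6 7 7 6 6]
Step 4: flows [0=3,0=4,1->4,2->4,3=4] -> levels [6 6 6 6 8]
Step 5: flows [0=3,4->0,4->1,4->2,4->3] -> levels [7 7 7 7 4]
Tank 4 first reaches <=4 at step 5

Answer: 5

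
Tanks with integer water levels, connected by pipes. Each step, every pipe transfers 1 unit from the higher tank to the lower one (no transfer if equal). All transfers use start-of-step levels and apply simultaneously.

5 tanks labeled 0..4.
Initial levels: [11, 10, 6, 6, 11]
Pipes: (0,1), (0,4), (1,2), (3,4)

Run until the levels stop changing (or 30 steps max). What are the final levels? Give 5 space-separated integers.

Answer: 10 8 9 9 8

Derivation:
Step 1: flows [0->1,0=4,1->2,4->3] -> levels [10 10 7 7 10]
Step 2: flows [0=1,0=4,1->2,4->3] -> levels [10 9 8 8 9]
Step 3: flows [0->1,0->4,1->2,4->3] -> levels [8 9 9 9 9]
Step 4: flows [1->0,4->0,1=2,3=4] -> levels [10 8 9 9 8]
Step 5: flows [0->1,0->4,2->1,3->4] -> levels [8 10 8 8 10]
Step 6: flows [1->0,4->0,1->2,4->3] -> levels [10 8 9 9 8]
  -> period-2 cycle: step 6 state = step 4 state; never stabilizes
  -> state at step 30: (30-4) mod 2 = 0, same as step 4 -> [10 8 9 9 8]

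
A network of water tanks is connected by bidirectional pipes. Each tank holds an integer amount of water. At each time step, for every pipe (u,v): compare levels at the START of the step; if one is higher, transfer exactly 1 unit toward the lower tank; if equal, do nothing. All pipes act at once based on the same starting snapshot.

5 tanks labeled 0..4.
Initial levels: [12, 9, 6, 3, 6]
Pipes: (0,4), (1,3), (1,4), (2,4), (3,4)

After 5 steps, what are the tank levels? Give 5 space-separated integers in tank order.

Answer: 8 6 6 6 10

Derivation:
Step 1: flows [0->4,1->3,1->4,2=4,4->3] -> levels [11 7 6 5 7]
Step 2: flows [0->4,1->3,1=4,4->2,4->3] -> levels [10 6 7 7 6]
Step 3: flows [0->4,3->1,1=4,2->4,3->4] -> levels [9 7 6 5 9]
Step 4: flows [0=4,1->3,4->1,4->2,4->3] -> levels [9 7 7 7 6]
Step 5: flows [0->4,1=3,1->4,2->4,3->4] -> levels [8 6 6 6 10]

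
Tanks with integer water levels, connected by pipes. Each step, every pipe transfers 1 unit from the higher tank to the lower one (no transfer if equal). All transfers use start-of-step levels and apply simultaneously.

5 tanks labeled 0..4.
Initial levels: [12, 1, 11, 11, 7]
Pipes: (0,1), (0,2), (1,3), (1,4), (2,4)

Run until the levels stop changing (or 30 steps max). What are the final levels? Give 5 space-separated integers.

Answer: 10 6 7 9 10

Derivation:
Step 1: flows [0->1,0->2,3->1,4->1,2->4] -> levels [10 4 11 10 7]
Step 2: flows [0->1,2->0,3->1,4->1,2->4] -> levels [10 7 9 9 7]
Step 3: flows [0->1,0->2,3->1,1=4,2->4] -> levels [8 9 9 8 8]
Step 4: flows [1->0,2->0,1->3,1->4,2->4] -> levels [10 6 7 9 10]
Step 5: flows [0->1,0->2,3->1,4->1,4->2] -> levels [8 9 9 8 8]
  -> period-2 cycle: step 5 state = step 3 state; never stabilizes
  -> state at step 30: (30-3) mod 2 = 1, same as step 4 -> [10 6 7 9 10]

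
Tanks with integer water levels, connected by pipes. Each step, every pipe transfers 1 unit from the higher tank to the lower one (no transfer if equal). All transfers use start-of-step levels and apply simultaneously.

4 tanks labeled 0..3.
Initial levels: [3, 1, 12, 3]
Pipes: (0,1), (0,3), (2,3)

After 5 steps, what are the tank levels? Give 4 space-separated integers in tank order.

Answer: 3 4 7 5

Derivation:
Step 1: flows [0->1,0=3,2->3] -> levels [2 2 11 4]
Step 2: flows [0=1,3->0,2->3] -> levels [3 2 10 4]
Step 3: flows [0->1,3->0,2->3] -> levels [3 3 9 4]
Step 4: flows [0=1,3->0,2->3] -> levels [4 3 8 4]
Step 5: flows [0->1,0=3,2->3] -> levels [3 4 7 5]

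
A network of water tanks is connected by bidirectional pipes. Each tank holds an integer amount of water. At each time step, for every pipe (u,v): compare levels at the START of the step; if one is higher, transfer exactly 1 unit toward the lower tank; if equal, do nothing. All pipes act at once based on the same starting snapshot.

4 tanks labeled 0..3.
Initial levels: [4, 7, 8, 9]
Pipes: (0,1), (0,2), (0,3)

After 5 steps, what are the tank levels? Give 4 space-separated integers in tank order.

Step 1: flows [1->0,2->0,3->0] -> levels [7 6 7 8]
Step 2: flows [0->1,0=2,3->0] -> levels [7 7 7 7]
Step 3: flows [0=1,0=2,0=3] -> levels [7 7 7 7]
  -> stable; steps 4..5 unchanged -> [7 7 7 7]

Answer: 7 7 7 7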